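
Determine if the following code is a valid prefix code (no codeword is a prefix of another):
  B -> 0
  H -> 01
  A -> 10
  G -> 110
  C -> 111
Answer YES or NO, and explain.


Checking each pair (does one codeword prefix another?):
  B='0' vs H='01': prefix -- VIOLATION

NO -- this is NOT a valid prefix code. B (0) is a prefix of H (01).


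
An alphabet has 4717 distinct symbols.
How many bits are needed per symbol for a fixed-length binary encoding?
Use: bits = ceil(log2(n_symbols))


log2(4717) = 12.2037
Bracket: 2^12 = 4096 < 4717 <= 2^13 = 8192
So ceil(log2(4717)) = 13

bits = ceil(log2(4717)) = ceil(12.2037) = 13 bits


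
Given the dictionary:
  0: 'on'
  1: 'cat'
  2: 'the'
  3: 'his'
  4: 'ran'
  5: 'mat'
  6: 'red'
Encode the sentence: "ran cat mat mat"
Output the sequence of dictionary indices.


Look up each word in the dictionary:
  'ran' -> 4
  'cat' -> 1
  'mat' -> 5
  'mat' -> 5

Encoded: [4, 1, 5, 5]


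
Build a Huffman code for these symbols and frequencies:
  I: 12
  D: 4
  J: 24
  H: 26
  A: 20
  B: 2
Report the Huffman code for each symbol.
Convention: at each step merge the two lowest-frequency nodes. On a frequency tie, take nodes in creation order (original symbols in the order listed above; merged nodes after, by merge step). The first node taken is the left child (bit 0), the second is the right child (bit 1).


Huffman tree construction:
Step 1: Merge B(2) + D(4) = 6
Step 2: Merge (B+D)(6) + I(12) = 18
Step 3: Merge ((B+D)+I)(18) + A(20) = 38
Step 4: Merge J(24) + H(26) = 50
Step 5: Merge (((B+D)+I)+A)(38) + (J+H)(50) = 88
Read each symbol's code off the tree from the root (left child = 0, right child = 1).

Codes:
  I: 001 (length 3)
  D: 0001 (length 4)
  J: 10 (length 2)
  H: 11 (length 2)
  A: 01 (length 2)
  B: 0000 (length 4)
Average code length: 200/88 = 2.2727 bits/symbol


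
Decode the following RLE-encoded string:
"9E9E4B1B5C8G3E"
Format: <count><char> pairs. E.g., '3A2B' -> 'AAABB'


Expanding each <count><char> pair:
  9E -> 'EEEEEEEEE'
  9E -> 'EEEEEEEEE'
  4B -> 'BBBB'
  1B -> 'B'
  5C -> 'CCCCC'
  8G -> 'GGGGGGGG'
  3E -> 'EEE'

Decoded = EEEEEEEEEEEEEEEEEEBBBBBCCCCCGGGGGGGGEEE


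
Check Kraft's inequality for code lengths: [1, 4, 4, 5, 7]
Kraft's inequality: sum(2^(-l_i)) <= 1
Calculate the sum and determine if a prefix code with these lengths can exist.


Sum = 2^(-1) + 2^(-4) + 2^(-4) + 2^(-5) + 2^(-7)
    = 0.5 + 0.0625 + 0.0625 + 0.03125 + 0.0078125
    = 85/128 = 0.6640625
Since 0.6640625 <= 1, Kraft's inequality IS satisfied.
A prefix code with these lengths CAN exist.

Kraft sum = 0.6640625. Satisfied.


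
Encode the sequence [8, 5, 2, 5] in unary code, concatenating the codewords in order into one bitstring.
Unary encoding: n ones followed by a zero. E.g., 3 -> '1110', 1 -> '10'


Encode each number as n ones followed by a terminating 0:
  8 -> 111111110 (9 bits)
  5 -> 111110 (6 bits)
  2 -> 110 (3 bits)
  5 -> 111110 (6 bits)
Total length = 9 + 6 + 3 + 6 = 24 bits.

Unary([8, 5, 2, 5]) = 111111110111110110111110 (24 bits)


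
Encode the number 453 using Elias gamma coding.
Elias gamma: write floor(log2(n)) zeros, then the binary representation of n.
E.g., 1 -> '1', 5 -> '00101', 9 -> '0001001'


num_bits = floor(log2(453)) + 1 = 9
leading_zeros = num_bits - 1 = 8
binary(453) = 111000101

Elias gamma(453) = '00000000' + '111000101' = 00000000111000101 (17 bits)


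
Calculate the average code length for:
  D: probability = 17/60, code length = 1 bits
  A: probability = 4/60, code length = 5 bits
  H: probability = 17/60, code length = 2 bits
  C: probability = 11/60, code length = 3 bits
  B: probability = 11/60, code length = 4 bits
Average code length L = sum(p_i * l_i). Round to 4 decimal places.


Weighted contributions p_i * l_i:
  D: (17/60) * 1 = 17/60
  A: (4/60) * 5 = 20/60
  H: (17/60) * 2 = 34/60
  C: (11/60) * 3 = 33/60
  B: (11/60) * 4 = 44/60
Sum = (17 + 20 + 34 + 33 + 44)/60 = 148/60

L = 148/60 = 2.4667 bits/symbol


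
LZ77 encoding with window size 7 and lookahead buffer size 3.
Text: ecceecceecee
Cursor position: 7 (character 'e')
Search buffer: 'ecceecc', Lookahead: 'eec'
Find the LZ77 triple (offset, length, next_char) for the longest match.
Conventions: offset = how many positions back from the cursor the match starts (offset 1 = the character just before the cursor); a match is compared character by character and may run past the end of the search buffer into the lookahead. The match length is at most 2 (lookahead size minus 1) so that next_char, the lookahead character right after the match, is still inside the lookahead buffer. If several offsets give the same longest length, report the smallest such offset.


Try each offset into the search buffer:
  offset=1 (pos 6, char 'c'): match length 0
  offset=2 (pos 5, char 'c'): match length 0
  offset=3 (pos 4, char 'e'): match length 1
  offset=4 (pos 3, char 'e'): match length 2
  offset=5 (pos 2, char 'c'): match length 0
  offset=6 (pos 1, char 'c'): match length 0
  offset=7 (pos 0, char 'e'): match length 1
Longest match has length 2 at offset 4.
next_char = character at position 7 + 2 = 9 -> 'c'

Best match: offset=4, length=2 (matching 'ee' starting at position 3)
LZ77 triple: (4, 2, 'c')


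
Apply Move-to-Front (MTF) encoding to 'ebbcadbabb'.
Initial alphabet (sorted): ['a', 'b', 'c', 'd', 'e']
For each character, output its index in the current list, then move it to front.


MTF encoding:
'e': index 4 in ['a', 'b', 'c', 'd', 'e'] -> ['e', 'a', 'b', 'c', 'd']
'b': index 2 in ['e', 'a', 'b', 'c', 'd'] -> ['b', 'e', 'a', 'c', 'd']
'b': index 0 in ['b', 'e', 'a', 'c', 'd'] -> ['b', 'e', 'a', 'c', 'd']
'c': index 3 in ['b', 'e', 'a', 'c', 'd'] -> ['c', 'b', 'e', 'a', 'd']
'a': index 3 in ['c', 'b', 'e', 'a', 'd'] -> ['a', 'c', 'b', 'e', 'd']
'd': index 4 in ['a', 'c', 'b', 'e', 'd'] -> ['d', 'a', 'c', 'b', 'e']
'b': index 3 in ['d', 'a', 'c', 'b', 'e'] -> ['b', 'd', 'a', 'c', 'e']
'a': index 2 in ['b', 'd', 'a', 'c', 'e'] -> ['a', 'b', 'd', 'c', 'e']
'b': index 1 in ['a', 'b', 'd', 'c', 'e'] -> ['b', 'a', 'd', 'c', 'e']
'b': index 0 in ['b', 'a', 'd', 'c', 'e'] -> ['b', 'a', 'd', 'c', 'e']


Output: [4, 2, 0, 3, 3, 4, 3, 2, 1, 0]


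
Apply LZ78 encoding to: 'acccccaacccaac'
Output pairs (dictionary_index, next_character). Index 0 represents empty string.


LZ78 encoding steps:
Dictionary: {0: ''}
Step 1: w='' (idx 0), next='a' -> output (0, 'a'), add 'a' as idx 1
Step 2: w='' (idx 0), next='c' -> output (0, 'c'), add 'c' as idx 2
Step 3: w='c' (idx 2), next='c' -> output (2, 'c'), add 'cc' as idx 3
Step 4: w='cc' (idx 3), next='a' -> output (3, 'a'), add 'cca' as idx 4
Step 5: w='a' (idx 1), next='c' -> output (1, 'c'), add 'ac' as idx 5
Step 6: w='cca' (idx 4), next='a' -> output (4, 'a'), add 'ccaa' as idx 6
Step 7: w='c' (idx 2), end of input -> output (2, '')


Encoded: [(0, 'a'), (0, 'c'), (2, 'c'), (3, 'a'), (1, 'c'), (4, 'a'), (2, '')]


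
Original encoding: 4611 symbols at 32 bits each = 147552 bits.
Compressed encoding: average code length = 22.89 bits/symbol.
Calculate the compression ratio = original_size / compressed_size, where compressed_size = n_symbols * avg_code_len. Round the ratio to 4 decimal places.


original_size = n_symbols * orig_bits = 4611 * 32 = 147552 bits
compressed_size = n_symbols * avg_code_len = 4611 * 22.89 = 105545.79 bits
ratio = original_size / compressed_size = 147552 / 105545.79 = 1.398

Compression ratio = 1.398


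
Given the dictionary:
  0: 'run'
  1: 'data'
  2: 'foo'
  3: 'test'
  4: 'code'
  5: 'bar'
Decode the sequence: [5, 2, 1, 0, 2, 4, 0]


Look up each index in the dictionary:
  5 -> 'bar'
  2 -> 'foo'
  1 -> 'data'
  0 -> 'run'
  2 -> 'foo'
  4 -> 'code'
  0 -> 'run'

Decoded: "bar foo data run foo code run"


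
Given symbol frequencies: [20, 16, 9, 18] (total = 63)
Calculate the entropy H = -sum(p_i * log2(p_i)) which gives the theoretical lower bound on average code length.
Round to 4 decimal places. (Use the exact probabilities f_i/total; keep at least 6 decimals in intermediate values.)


Per-symbol terms -p_i * log2(p_i) with p_i = f_i/63:
  p = 20/63 = 0.317460: log2(p) = -1.655352, -p*log2(p) = 0.525509
  p = 16/63 = 0.253968: log2(p) = -1.977280, -p*log2(p) = 0.502166
  p = 9/63 = 0.142857: log2(p) = -2.807355, -p*log2(p) = 0.401051
  p = 18/63 = 0.285714: log2(p) = -1.807355, -p*log2(p) = 0.516387
H = 0.525509 + 0.502166 + 0.401051 + 0.516387 = 1.945113

H = 1.9451 bits/symbol


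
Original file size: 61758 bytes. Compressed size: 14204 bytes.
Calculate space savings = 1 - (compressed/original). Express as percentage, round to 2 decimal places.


ratio = compressed/original = 14204/61758 = 0.229994
savings = 1 - ratio = 1 - 0.229994 = 0.770006
as a percentage: 0.770006 * 100 = 77.0%

Space savings = 1 - 14204/61758 = 77.0%


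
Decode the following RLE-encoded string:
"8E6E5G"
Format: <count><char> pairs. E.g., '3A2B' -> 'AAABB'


Expanding each <count><char> pair:
  8E -> 'EEEEEEEE'
  6E -> 'EEEEEE'
  5G -> 'GGGGG'

Decoded = EEEEEEEEEEEEEEGGGGG


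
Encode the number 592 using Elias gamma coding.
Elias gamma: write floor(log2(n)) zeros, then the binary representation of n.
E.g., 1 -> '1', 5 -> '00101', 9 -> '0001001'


num_bits = floor(log2(592)) + 1 = 10
leading_zeros = num_bits - 1 = 9
binary(592) = 1001010000

Elias gamma(592) = '000000000' + '1001010000' = 0000000001001010000 (19 bits)


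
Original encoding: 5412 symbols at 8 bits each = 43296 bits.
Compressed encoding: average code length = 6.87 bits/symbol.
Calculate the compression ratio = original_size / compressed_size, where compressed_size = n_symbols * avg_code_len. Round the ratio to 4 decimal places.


original_size = n_symbols * orig_bits = 5412 * 8 = 43296 bits
compressed_size = n_symbols * avg_code_len = 5412 * 6.87 = 37180.44 bits
ratio = original_size / compressed_size = 43296 / 37180.44 = 1.1645

Compression ratio = 1.1645


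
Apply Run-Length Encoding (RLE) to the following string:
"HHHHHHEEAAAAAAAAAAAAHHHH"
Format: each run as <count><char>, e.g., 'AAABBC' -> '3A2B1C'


Scanning runs left to right:
  i=0: run of 'H' x 6 -> '6H'
  i=6: run of 'E' x 2 -> '2E'
  i=8: run of 'A' x 12 -> '12A'
  i=20: run of 'H' x 4 -> '4H'

RLE = 6H2E12A4H


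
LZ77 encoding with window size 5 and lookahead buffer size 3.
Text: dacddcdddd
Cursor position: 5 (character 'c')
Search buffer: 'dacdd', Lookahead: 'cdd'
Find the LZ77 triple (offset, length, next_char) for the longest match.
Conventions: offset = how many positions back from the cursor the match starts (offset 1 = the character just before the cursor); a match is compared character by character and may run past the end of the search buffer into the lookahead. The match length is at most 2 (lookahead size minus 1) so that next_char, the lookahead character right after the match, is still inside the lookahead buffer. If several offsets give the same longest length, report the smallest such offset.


Try each offset into the search buffer:
  offset=1 (pos 4, char 'd'): match length 0
  offset=2 (pos 3, char 'd'): match length 0
  offset=3 (pos 2, char 'c'): match length 2
  offset=4 (pos 1, char 'a'): match length 0
  offset=5 (pos 0, char 'd'): match length 0
Longest match has length 2 at offset 3.
next_char = character at position 5 + 2 = 7 -> 'd'

Best match: offset=3, length=2 (matching 'cd' starting at position 2)
LZ77 triple: (3, 2, 'd')


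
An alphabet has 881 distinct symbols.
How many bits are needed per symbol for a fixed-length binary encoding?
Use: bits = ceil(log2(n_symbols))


log2(881) = 9.783
Bracket: 2^9 = 512 < 881 <= 2^10 = 1024
So ceil(log2(881)) = 10

bits = ceil(log2(881)) = ceil(9.783) = 10 bits


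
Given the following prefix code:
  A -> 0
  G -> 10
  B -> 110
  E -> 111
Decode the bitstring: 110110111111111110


Decoding step by step:
Bits 110 -> B
Bits 110 -> B
Bits 111 -> E
Bits 111 -> E
Bits 111 -> E
Bits 110 -> B


Decoded message: BBEEEB


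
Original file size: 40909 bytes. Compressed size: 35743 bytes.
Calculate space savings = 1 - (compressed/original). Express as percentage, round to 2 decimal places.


ratio = compressed/original = 35743/40909 = 0.87372
savings = 1 - ratio = 1 - 0.87372 = 0.12628
as a percentage: 0.12628 * 100 = 12.63%

Space savings = 1 - 35743/40909 = 12.63%


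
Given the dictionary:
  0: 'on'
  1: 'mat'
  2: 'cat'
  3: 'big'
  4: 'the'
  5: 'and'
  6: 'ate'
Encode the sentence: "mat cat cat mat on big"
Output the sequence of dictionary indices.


Look up each word in the dictionary:
  'mat' -> 1
  'cat' -> 2
  'cat' -> 2
  'mat' -> 1
  'on' -> 0
  'big' -> 3

Encoded: [1, 2, 2, 1, 0, 3]


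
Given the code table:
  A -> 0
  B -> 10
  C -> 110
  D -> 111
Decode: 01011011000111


Decoding:
0 -> A
10 -> B
110 -> C
110 -> C
0 -> A
0 -> A
111 -> D


Result: ABCCAAD


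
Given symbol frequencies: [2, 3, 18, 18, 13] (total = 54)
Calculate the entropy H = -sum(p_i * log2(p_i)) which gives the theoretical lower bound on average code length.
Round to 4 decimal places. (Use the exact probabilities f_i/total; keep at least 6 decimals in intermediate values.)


Per-symbol terms -p_i * log2(p_i) with p_i = f_i/54:
  p = 2/54 = 0.037037: log2(p) = -4.754888, -p*log2(p) = 0.176107
  p = 3/54 = 0.055556: log2(p) = -4.169925, -p*log2(p) = 0.231663
  p = 18/54 = 0.333333: log2(p) = -1.584963, -p*log2(p) = 0.528321
  p = 18/54 = 0.333333: log2(p) = -1.584963, -p*log2(p) = 0.528321
  p = 13/54 = 0.240741: log2(p) = -2.054448, -p*log2(p) = 0.494589
H = 0.176107 + 0.231663 + 0.528321 + 0.528321 + 0.494589 = 1.959001

H = 1.959 bits/symbol


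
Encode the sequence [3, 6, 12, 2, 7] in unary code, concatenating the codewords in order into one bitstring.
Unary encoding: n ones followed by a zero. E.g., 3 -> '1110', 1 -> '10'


Encode each number as n ones followed by a terminating 0:
  3 -> 1110 (4 bits)
  6 -> 1111110 (7 bits)
  12 -> 1111111111110 (13 bits)
  2 -> 110 (3 bits)
  7 -> 11111110 (8 bits)
Total length = 4 + 7 + 13 + 3 + 8 = 35 bits.

Unary([3, 6, 12, 2, 7]) = 11101111110111111111111011011111110 (35 bits)


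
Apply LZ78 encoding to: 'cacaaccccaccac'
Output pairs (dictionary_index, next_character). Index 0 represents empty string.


LZ78 encoding steps:
Dictionary: {0: ''}
Step 1: w='' (idx 0), next='c' -> output (0, 'c'), add 'c' as idx 1
Step 2: w='' (idx 0), next='a' -> output (0, 'a'), add 'a' as idx 2
Step 3: w='c' (idx 1), next='a' -> output (1, 'a'), add 'ca' as idx 3
Step 4: w='a' (idx 2), next='c' -> output (2, 'c'), add 'ac' as idx 4
Step 5: w='c' (idx 1), next='c' -> output (1, 'c'), add 'cc' as idx 5
Step 6: w='ca' (idx 3), next='c' -> output (3, 'c'), add 'cac' as idx 6
Step 7: w='cac' (idx 6), end of input -> output (6, '')


Encoded: [(0, 'c'), (0, 'a'), (1, 'a'), (2, 'c'), (1, 'c'), (3, 'c'), (6, '')]


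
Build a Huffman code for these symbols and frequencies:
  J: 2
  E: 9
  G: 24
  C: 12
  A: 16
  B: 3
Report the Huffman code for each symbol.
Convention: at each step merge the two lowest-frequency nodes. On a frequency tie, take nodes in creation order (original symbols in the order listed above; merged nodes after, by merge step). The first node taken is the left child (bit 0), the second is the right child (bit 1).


Huffman tree construction:
Step 1: Merge J(2) + B(3) = 5
Step 2: Merge (J+B)(5) + E(9) = 14
Step 3: Merge C(12) + ((J+B)+E)(14) = 26
Step 4: Merge A(16) + G(24) = 40
Step 5: Merge (C+((J+B)+E))(26) + (A+G)(40) = 66
Read each symbol's code off the tree from the root (left child = 0, right child = 1).

Codes:
  J: 0100 (length 4)
  E: 011 (length 3)
  G: 11 (length 2)
  C: 00 (length 2)
  A: 10 (length 2)
  B: 0101 (length 4)
Average code length: 151/66 = 2.2879 bits/symbol


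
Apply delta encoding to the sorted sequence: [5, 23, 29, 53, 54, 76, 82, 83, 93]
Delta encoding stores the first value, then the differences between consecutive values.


First value: 5
Deltas:
  23 - 5 = 18
  29 - 23 = 6
  53 - 29 = 24
  54 - 53 = 1
  76 - 54 = 22
  82 - 76 = 6
  83 - 82 = 1
  93 - 83 = 10


Delta encoded: [5, 18, 6, 24, 1, 22, 6, 1, 10]


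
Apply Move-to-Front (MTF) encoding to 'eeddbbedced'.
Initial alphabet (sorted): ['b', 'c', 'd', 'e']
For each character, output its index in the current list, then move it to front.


MTF encoding:
'e': index 3 in ['b', 'c', 'd', 'e'] -> ['e', 'b', 'c', 'd']
'e': index 0 in ['e', 'b', 'c', 'd'] -> ['e', 'b', 'c', 'd']
'd': index 3 in ['e', 'b', 'c', 'd'] -> ['d', 'e', 'b', 'c']
'd': index 0 in ['d', 'e', 'b', 'c'] -> ['d', 'e', 'b', 'c']
'b': index 2 in ['d', 'e', 'b', 'c'] -> ['b', 'd', 'e', 'c']
'b': index 0 in ['b', 'd', 'e', 'c'] -> ['b', 'd', 'e', 'c']
'e': index 2 in ['b', 'd', 'e', 'c'] -> ['e', 'b', 'd', 'c']
'd': index 2 in ['e', 'b', 'd', 'c'] -> ['d', 'e', 'b', 'c']
'c': index 3 in ['d', 'e', 'b', 'c'] -> ['c', 'd', 'e', 'b']
'e': index 2 in ['c', 'd', 'e', 'b'] -> ['e', 'c', 'd', 'b']
'd': index 2 in ['e', 'c', 'd', 'b'] -> ['d', 'e', 'c', 'b']


Output: [3, 0, 3, 0, 2, 0, 2, 2, 3, 2, 2]


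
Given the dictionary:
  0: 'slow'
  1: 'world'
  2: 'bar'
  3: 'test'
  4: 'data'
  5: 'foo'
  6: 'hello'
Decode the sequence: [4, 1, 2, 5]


Look up each index in the dictionary:
  4 -> 'data'
  1 -> 'world'
  2 -> 'bar'
  5 -> 'foo'

Decoded: "data world bar foo"


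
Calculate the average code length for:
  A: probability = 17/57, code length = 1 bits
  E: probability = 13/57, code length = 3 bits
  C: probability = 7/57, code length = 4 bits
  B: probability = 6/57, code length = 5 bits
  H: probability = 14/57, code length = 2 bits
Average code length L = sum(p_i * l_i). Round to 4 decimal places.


Weighted contributions p_i * l_i:
  A: (17/57) * 1 = 17/57
  E: (13/57) * 3 = 39/57
  C: (7/57) * 4 = 28/57
  B: (6/57) * 5 = 30/57
  H: (14/57) * 2 = 28/57
Sum = (17 + 39 + 28 + 30 + 28)/57 = 142/57

L = 142/57 = 2.4912 bits/symbol


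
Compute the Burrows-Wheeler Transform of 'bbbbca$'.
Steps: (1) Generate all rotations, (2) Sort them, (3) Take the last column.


Rotations (sorted):
  0: $bbbbca -> last char: a
  1: a$bbbbc -> last char: c
  2: bbbbca$ -> last char: $
  3: bbbca$b -> last char: b
  4: bbca$bb -> last char: b
  5: bca$bbb -> last char: b
  6: ca$bbbb -> last char: b


BWT = ac$bbbb


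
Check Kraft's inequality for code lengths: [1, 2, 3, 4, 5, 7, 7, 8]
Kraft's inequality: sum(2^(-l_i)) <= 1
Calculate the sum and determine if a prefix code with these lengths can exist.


Sum = 2^(-1) + 2^(-2) + 2^(-3) + 2^(-4) + 2^(-5) + 2^(-7) + 2^(-7) + 2^(-8)
    = 0.5 + 0.25 + 0.125 + 0.0625 + 0.03125 + 0.0078125 + 0.0078125 + 0.00390625
    = 253/256 = 0.98828125
Since 0.98828125 <= 1, Kraft's inequality IS satisfied.
A prefix code with these lengths CAN exist.

Kraft sum = 0.98828125. Satisfied.


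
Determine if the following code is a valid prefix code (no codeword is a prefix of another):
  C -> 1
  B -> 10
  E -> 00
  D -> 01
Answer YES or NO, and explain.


Checking each pair (does one codeword prefix another?):
  C='1' vs B='10': prefix -- VIOLATION

NO -- this is NOT a valid prefix code. C (1) is a prefix of B (10).


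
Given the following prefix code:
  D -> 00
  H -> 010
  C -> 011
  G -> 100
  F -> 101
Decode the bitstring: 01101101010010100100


Decoding step by step:
Bits 011 -> C
Bits 011 -> C
Bits 010 -> H
Bits 100 -> G
Bits 101 -> F
Bits 00 -> D
Bits 100 -> G


Decoded message: CCHGFDG


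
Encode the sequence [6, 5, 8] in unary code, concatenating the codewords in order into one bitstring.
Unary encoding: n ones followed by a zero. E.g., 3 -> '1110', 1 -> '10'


Encode each number as n ones followed by a terminating 0:
  6 -> 1111110 (7 bits)
  5 -> 111110 (6 bits)
  8 -> 111111110 (9 bits)
Total length = 7 + 6 + 9 = 22 bits.

Unary([6, 5, 8]) = 1111110111110111111110 (22 bits)


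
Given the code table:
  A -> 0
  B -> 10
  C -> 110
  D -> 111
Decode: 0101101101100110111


Decoding:
0 -> A
10 -> B
110 -> C
110 -> C
110 -> C
0 -> A
110 -> C
111 -> D


Result: ABCCCACD


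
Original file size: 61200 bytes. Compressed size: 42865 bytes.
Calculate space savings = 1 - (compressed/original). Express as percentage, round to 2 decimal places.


ratio = compressed/original = 42865/61200 = 0.700408
savings = 1 - ratio = 1 - 0.700408 = 0.299592
as a percentage: 0.299592 * 100 = 29.96%

Space savings = 1 - 42865/61200 = 29.96%


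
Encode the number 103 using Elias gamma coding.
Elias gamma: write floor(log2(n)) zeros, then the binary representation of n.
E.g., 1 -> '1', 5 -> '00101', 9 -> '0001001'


num_bits = floor(log2(103)) + 1 = 7
leading_zeros = num_bits - 1 = 6
binary(103) = 1100111

Elias gamma(103) = '000000' + '1100111' = 0000001100111 (13 bits)


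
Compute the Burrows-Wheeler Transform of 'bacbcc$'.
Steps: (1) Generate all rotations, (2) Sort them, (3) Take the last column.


Rotations (sorted):
  0: $bacbcc -> last char: c
  1: acbcc$b -> last char: b
  2: bacbcc$ -> last char: $
  3: bcc$bac -> last char: c
  4: c$bacbc -> last char: c
  5: cbcc$ba -> last char: a
  6: cc$bacb -> last char: b


BWT = cb$ccab


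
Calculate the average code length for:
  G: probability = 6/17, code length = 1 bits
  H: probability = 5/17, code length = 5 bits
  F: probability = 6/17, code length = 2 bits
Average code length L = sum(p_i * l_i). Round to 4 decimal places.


Weighted contributions p_i * l_i:
  G: (6/17) * 1 = 6/17
  H: (5/17) * 5 = 25/17
  F: (6/17) * 2 = 12/17
Sum = (6 + 25 + 12)/17 = 43/17

L = 43/17 = 2.5294 bits/symbol


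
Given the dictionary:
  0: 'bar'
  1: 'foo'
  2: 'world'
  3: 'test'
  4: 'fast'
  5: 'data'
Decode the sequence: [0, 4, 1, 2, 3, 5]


Look up each index in the dictionary:
  0 -> 'bar'
  4 -> 'fast'
  1 -> 'foo'
  2 -> 'world'
  3 -> 'test'
  5 -> 'data'

Decoded: "bar fast foo world test data"


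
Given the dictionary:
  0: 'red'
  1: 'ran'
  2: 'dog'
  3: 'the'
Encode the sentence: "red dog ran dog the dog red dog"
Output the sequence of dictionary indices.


Look up each word in the dictionary:
  'red' -> 0
  'dog' -> 2
  'ran' -> 1
  'dog' -> 2
  'the' -> 3
  'dog' -> 2
  'red' -> 0
  'dog' -> 2

Encoded: [0, 2, 1, 2, 3, 2, 0, 2]


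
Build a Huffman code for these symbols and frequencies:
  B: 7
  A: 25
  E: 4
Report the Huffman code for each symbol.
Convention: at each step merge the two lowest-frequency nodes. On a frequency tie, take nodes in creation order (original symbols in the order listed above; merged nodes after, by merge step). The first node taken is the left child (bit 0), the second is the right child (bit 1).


Huffman tree construction:
Step 1: Merge E(4) + B(7) = 11
Step 2: Merge (E+B)(11) + A(25) = 36
Read each symbol's code off the tree from the root (left child = 0, right child = 1).

Codes:
  B: 01 (length 2)
  A: 1 (length 1)
  E: 00 (length 2)
Average code length: 47/36 = 1.3056 bits/symbol


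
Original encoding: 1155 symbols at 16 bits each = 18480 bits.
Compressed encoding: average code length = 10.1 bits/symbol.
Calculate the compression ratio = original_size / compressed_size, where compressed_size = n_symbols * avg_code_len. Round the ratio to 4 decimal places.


original_size = n_symbols * orig_bits = 1155 * 16 = 18480 bits
compressed_size = n_symbols * avg_code_len = 1155 * 10.1 = 11665.5 bits
ratio = original_size / compressed_size = 18480 / 11665.5 = 1.5842

Compression ratio = 1.5842


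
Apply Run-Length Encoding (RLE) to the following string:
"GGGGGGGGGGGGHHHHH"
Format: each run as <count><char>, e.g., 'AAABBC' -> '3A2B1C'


Scanning runs left to right:
  i=0: run of 'G' x 12 -> '12G'
  i=12: run of 'H' x 5 -> '5H'

RLE = 12G5H


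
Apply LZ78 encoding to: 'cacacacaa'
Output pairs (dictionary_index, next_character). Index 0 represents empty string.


LZ78 encoding steps:
Dictionary: {0: ''}
Step 1: w='' (idx 0), next='c' -> output (0, 'c'), add 'c' as idx 1
Step 2: w='' (idx 0), next='a' -> output (0, 'a'), add 'a' as idx 2
Step 3: w='c' (idx 1), next='a' -> output (1, 'a'), add 'ca' as idx 3
Step 4: w='ca' (idx 3), next='c' -> output (3, 'c'), add 'cac' as idx 4
Step 5: w='a' (idx 2), next='a' -> output (2, 'a'), add 'aa' as idx 5


Encoded: [(0, 'c'), (0, 'a'), (1, 'a'), (3, 'c'), (2, 'a')]


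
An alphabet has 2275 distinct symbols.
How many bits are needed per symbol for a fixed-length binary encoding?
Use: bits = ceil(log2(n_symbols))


log2(2275) = 11.1517
Bracket: 2^11 = 2048 < 2275 <= 2^12 = 4096
So ceil(log2(2275)) = 12

bits = ceil(log2(2275)) = ceil(11.1517) = 12 bits


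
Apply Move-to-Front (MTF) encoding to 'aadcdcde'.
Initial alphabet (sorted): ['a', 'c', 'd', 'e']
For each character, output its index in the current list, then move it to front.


MTF encoding:
'a': index 0 in ['a', 'c', 'd', 'e'] -> ['a', 'c', 'd', 'e']
'a': index 0 in ['a', 'c', 'd', 'e'] -> ['a', 'c', 'd', 'e']
'd': index 2 in ['a', 'c', 'd', 'e'] -> ['d', 'a', 'c', 'e']
'c': index 2 in ['d', 'a', 'c', 'e'] -> ['c', 'd', 'a', 'e']
'd': index 1 in ['c', 'd', 'a', 'e'] -> ['d', 'c', 'a', 'e']
'c': index 1 in ['d', 'c', 'a', 'e'] -> ['c', 'd', 'a', 'e']
'd': index 1 in ['c', 'd', 'a', 'e'] -> ['d', 'c', 'a', 'e']
'e': index 3 in ['d', 'c', 'a', 'e'] -> ['e', 'd', 'c', 'a']


Output: [0, 0, 2, 2, 1, 1, 1, 3]


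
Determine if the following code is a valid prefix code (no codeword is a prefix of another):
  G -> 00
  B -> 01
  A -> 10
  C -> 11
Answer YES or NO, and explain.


Checking each pair (does one codeword prefix another?):
  G='00' vs B='01': no prefix
  G='00' vs A='10': no prefix
  G='00' vs C='11': no prefix
  B='01' vs G='00': no prefix
  B='01' vs A='10': no prefix
  B='01' vs C='11': no prefix
  A='10' vs G='00': no prefix
  A='10' vs B='01': no prefix
  A='10' vs C='11': no prefix
  C='11' vs G='00': no prefix
  C='11' vs B='01': no prefix
  C='11' vs A='10': no prefix
No violation found over all pairs.

YES -- this is a valid prefix code. No codeword is a prefix of any other codeword.


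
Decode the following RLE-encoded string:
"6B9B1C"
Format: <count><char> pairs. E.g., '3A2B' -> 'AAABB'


Expanding each <count><char> pair:
  6B -> 'BBBBBB'
  9B -> 'BBBBBBBBB'
  1C -> 'C'

Decoded = BBBBBBBBBBBBBBBC


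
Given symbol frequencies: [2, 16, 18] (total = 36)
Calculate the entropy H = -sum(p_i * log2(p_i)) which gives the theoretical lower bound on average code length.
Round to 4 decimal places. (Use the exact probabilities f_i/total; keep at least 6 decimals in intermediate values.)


Per-symbol terms -p_i * log2(p_i) with p_i = f_i/36:
  p = 2/36 = 0.055556: log2(p) = -4.169925, -p*log2(p) = 0.231663
  p = 16/36 = 0.444444: log2(p) = -1.169925, -p*log2(p) = 0.519967
  p = 18/36 = 0.500000: log2(p) = -1.000000, -p*log2(p) = 0.500000
H = 0.231663 + 0.519967 + 0.500000 = 1.251630

H = 1.2516 bits/symbol


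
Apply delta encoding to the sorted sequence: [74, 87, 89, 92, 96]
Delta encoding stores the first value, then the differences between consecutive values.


First value: 74
Deltas:
  87 - 74 = 13
  89 - 87 = 2
  92 - 89 = 3
  96 - 92 = 4


Delta encoded: [74, 13, 2, 3, 4]


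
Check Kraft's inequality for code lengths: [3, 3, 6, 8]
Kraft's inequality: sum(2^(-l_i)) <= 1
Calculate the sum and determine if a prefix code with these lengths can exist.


Sum = 2^(-3) + 2^(-3) + 2^(-6) + 2^(-8)
    = 0.125 + 0.125 + 0.015625 + 0.00390625
    = 69/256 = 0.26953125
Since 0.26953125 <= 1, Kraft's inequality IS satisfied.
A prefix code with these lengths CAN exist.

Kraft sum = 0.26953125. Satisfied.


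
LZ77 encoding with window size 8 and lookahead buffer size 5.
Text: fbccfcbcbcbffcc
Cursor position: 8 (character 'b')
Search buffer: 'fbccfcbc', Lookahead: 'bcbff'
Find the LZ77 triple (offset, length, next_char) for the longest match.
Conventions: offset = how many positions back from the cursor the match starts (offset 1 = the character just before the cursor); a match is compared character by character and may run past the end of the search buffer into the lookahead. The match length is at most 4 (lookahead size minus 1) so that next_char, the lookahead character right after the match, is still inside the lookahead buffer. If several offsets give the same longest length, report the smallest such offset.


Try each offset into the search buffer:
  offset=1 (pos 7, char 'c'): match length 0
  offset=2 (pos 6, char 'b'): match length 3
  offset=3 (pos 5, char 'c'): match length 0
  offset=4 (pos 4, char 'f'): match length 0
  offset=5 (pos 3, char 'c'): match length 0
  offset=6 (pos 2, char 'c'): match length 0
  offset=7 (pos 1, char 'b'): match length 2
  offset=8 (pos 0, char 'f'): match length 0
Longest match has length 3 at offset 2.
next_char = character at position 8 + 3 = 11 -> 'f'

Best match: offset=2, length=3 (matching 'bcb' starting at position 6)
LZ77 triple: (2, 3, 'f')


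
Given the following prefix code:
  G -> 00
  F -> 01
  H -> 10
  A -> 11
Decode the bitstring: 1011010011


Decoding step by step:
Bits 10 -> H
Bits 11 -> A
Bits 01 -> F
Bits 00 -> G
Bits 11 -> A


Decoded message: HAFGA


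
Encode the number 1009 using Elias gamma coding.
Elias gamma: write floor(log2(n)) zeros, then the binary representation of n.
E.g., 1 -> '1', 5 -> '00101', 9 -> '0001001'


num_bits = floor(log2(1009)) + 1 = 10
leading_zeros = num_bits - 1 = 9
binary(1009) = 1111110001

Elias gamma(1009) = '000000000' + '1111110001' = 0000000001111110001 (19 bits)


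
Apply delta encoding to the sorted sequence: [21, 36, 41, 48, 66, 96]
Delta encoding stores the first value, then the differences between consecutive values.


First value: 21
Deltas:
  36 - 21 = 15
  41 - 36 = 5
  48 - 41 = 7
  66 - 48 = 18
  96 - 66 = 30


Delta encoded: [21, 15, 5, 7, 18, 30]


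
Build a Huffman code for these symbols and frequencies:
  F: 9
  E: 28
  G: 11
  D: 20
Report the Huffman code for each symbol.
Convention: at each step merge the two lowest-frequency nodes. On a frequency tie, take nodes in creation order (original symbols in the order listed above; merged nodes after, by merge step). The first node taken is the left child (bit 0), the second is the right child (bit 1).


Huffman tree construction:
Step 1: Merge F(9) + G(11) = 20
Step 2: Merge D(20) + (F+G)(20) = 40
Step 3: Merge E(28) + (D+(F+G))(40) = 68
Read each symbol's code off the tree from the root (left child = 0, right child = 1).

Codes:
  F: 110 (length 3)
  E: 0 (length 1)
  G: 111 (length 3)
  D: 10 (length 2)
Average code length: 128/68 = 1.8824 bits/symbol


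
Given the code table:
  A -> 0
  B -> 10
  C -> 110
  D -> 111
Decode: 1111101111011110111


Decoding:
111 -> D
110 -> C
111 -> D
10 -> B
111 -> D
10 -> B
111 -> D


Result: DCDBDBD


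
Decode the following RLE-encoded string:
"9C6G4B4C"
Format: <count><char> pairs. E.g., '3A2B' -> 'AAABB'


Expanding each <count><char> pair:
  9C -> 'CCCCCCCCC'
  6G -> 'GGGGGG'
  4B -> 'BBBB'
  4C -> 'CCCC'

Decoded = CCCCCCCCCGGGGGGBBBBCCCC


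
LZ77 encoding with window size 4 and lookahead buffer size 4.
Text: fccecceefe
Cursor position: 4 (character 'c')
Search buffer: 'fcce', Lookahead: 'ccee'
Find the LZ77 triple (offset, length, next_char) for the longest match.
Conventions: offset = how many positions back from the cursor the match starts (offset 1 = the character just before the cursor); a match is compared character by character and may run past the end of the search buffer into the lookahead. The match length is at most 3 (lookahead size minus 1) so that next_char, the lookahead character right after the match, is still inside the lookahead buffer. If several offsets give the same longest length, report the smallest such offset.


Try each offset into the search buffer:
  offset=1 (pos 3, char 'e'): match length 0
  offset=2 (pos 2, char 'c'): match length 1
  offset=3 (pos 1, char 'c'): match length 3
  offset=4 (pos 0, char 'f'): match length 0
Longest match has length 3 at offset 3.
next_char = character at position 4 + 3 = 7 -> 'e'

Best match: offset=3, length=3 (matching 'cce' starting at position 1)
LZ77 triple: (3, 3, 'e')


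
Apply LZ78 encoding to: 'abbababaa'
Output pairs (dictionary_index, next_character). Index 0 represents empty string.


LZ78 encoding steps:
Dictionary: {0: ''}
Step 1: w='' (idx 0), next='a' -> output (0, 'a'), add 'a' as idx 1
Step 2: w='' (idx 0), next='b' -> output (0, 'b'), add 'b' as idx 2
Step 3: w='b' (idx 2), next='a' -> output (2, 'a'), add 'ba' as idx 3
Step 4: w='ba' (idx 3), next='b' -> output (3, 'b'), add 'bab' as idx 4
Step 5: w='a' (idx 1), next='a' -> output (1, 'a'), add 'aa' as idx 5


Encoded: [(0, 'a'), (0, 'b'), (2, 'a'), (3, 'b'), (1, 'a')]


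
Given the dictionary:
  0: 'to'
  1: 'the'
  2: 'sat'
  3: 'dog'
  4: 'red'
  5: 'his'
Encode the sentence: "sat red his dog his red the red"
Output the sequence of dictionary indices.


Look up each word in the dictionary:
  'sat' -> 2
  'red' -> 4
  'his' -> 5
  'dog' -> 3
  'his' -> 5
  'red' -> 4
  'the' -> 1
  'red' -> 4

Encoded: [2, 4, 5, 3, 5, 4, 1, 4]


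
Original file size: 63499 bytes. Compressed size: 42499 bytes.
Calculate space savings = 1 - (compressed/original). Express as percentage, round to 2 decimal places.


ratio = compressed/original = 42499/63499 = 0.669286
savings = 1 - ratio = 1 - 0.669286 = 0.330714
as a percentage: 0.330714 * 100 = 33.07%

Space savings = 1 - 42499/63499 = 33.07%


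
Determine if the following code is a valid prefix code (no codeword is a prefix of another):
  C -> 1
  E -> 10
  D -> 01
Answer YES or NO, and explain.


Checking each pair (does one codeword prefix another?):
  C='1' vs E='10': prefix -- VIOLATION

NO -- this is NOT a valid prefix code. C (1) is a prefix of E (10).


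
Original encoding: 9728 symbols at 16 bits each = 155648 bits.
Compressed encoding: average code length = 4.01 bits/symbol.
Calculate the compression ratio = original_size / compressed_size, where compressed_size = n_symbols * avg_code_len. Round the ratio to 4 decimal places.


original_size = n_symbols * orig_bits = 9728 * 16 = 155648 bits
compressed_size = n_symbols * avg_code_len = 9728 * 4.01 = 39009.28 bits
ratio = original_size / compressed_size = 155648 / 39009.28 = 3.99

Compression ratio = 3.99


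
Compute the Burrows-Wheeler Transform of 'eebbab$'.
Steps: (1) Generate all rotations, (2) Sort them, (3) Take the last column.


Rotations (sorted):
  0: $eebbab -> last char: b
  1: ab$eebb -> last char: b
  2: b$eebba -> last char: a
  3: bab$eeb -> last char: b
  4: bbab$ee -> last char: e
  5: ebbab$e -> last char: e
  6: eebbab$ -> last char: $


BWT = bbabee$


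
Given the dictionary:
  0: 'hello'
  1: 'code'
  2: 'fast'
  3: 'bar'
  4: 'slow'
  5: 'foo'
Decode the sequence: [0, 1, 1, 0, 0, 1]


Look up each index in the dictionary:
  0 -> 'hello'
  1 -> 'code'
  1 -> 'code'
  0 -> 'hello'
  0 -> 'hello'
  1 -> 'code'

Decoded: "hello code code hello hello code"


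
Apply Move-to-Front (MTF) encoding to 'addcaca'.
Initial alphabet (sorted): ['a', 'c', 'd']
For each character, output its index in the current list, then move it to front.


MTF encoding:
'a': index 0 in ['a', 'c', 'd'] -> ['a', 'c', 'd']
'd': index 2 in ['a', 'c', 'd'] -> ['d', 'a', 'c']
'd': index 0 in ['d', 'a', 'c'] -> ['d', 'a', 'c']
'c': index 2 in ['d', 'a', 'c'] -> ['c', 'd', 'a']
'a': index 2 in ['c', 'd', 'a'] -> ['a', 'c', 'd']
'c': index 1 in ['a', 'c', 'd'] -> ['c', 'a', 'd']
'a': index 1 in ['c', 'a', 'd'] -> ['a', 'c', 'd']


Output: [0, 2, 0, 2, 2, 1, 1]


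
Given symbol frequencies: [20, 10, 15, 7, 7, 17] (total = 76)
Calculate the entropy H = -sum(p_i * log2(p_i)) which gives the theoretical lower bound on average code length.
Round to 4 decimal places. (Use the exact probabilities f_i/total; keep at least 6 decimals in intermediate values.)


Per-symbol terms -p_i * log2(p_i) with p_i = f_i/76:
  p = 20/76 = 0.263158: log2(p) = -1.925999, -p*log2(p) = 0.506842
  p = 10/76 = 0.131579: log2(p) = -2.925999, -p*log2(p) = 0.385000
  p = 15/76 = 0.197368: log2(p) = -2.341037, -p*log2(p) = 0.462047
  p = 7/76 = 0.092105: log2(p) = -3.440573, -p*log2(p) = 0.316895
  p = 7/76 = 0.092105: log2(p) = -3.440573, -p*log2(p) = 0.316895
  p = 17/76 = 0.223684: log2(p) = -2.160465, -p*log2(p) = 0.483262
H = 0.506842 + 0.385000 + 0.462047 + 0.316895 + 0.316895 + 0.483262 = 2.470941

H = 2.4709 bits/symbol


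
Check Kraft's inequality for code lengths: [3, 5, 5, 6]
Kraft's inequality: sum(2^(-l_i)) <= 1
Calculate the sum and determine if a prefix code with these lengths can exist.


Sum = 2^(-3) + 2^(-5) + 2^(-5) + 2^(-6)
    = 0.125 + 0.03125 + 0.03125 + 0.015625
    = 13/64 = 0.203125
Since 0.203125 <= 1, Kraft's inequality IS satisfied.
A prefix code with these lengths CAN exist.

Kraft sum = 0.203125. Satisfied.


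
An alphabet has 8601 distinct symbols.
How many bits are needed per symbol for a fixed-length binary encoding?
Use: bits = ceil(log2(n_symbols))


log2(8601) = 13.0703
Bracket: 2^13 = 8192 < 8601 <= 2^14 = 16384
So ceil(log2(8601)) = 14

bits = ceil(log2(8601)) = ceil(13.0703) = 14 bits


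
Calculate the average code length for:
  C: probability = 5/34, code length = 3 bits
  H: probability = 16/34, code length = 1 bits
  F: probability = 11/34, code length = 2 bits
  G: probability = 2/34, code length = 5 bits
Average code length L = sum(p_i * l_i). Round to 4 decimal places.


Weighted contributions p_i * l_i:
  C: (5/34) * 3 = 15/34
  H: (16/34) * 1 = 16/34
  F: (11/34) * 2 = 22/34
  G: (2/34) * 5 = 10/34
Sum = (15 + 16 + 22 + 10)/34 = 63/34

L = 63/34 = 1.8529 bits/symbol


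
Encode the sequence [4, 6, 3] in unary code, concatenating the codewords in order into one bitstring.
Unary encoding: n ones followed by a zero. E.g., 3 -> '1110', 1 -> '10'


Encode each number as n ones followed by a terminating 0:
  4 -> 11110 (5 bits)
  6 -> 1111110 (7 bits)
  3 -> 1110 (4 bits)
Total length = 5 + 7 + 4 = 16 bits.

Unary([4, 6, 3]) = 1111011111101110 (16 bits)


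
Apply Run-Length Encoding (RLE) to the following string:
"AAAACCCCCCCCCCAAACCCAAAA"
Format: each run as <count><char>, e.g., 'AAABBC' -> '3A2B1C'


Scanning runs left to right:
  i=0: run of 'A' x 4 -> '4A'
  i=4: run of 'C' x 10 -> '10C'
  i=14: run of 'A' x 3 -> '3A'
  i=17: run of 'C' x 3 -> '3C'
  i=20: run of 'A' x 4 -> '4A'

RLE = 4A10C3A3C4A


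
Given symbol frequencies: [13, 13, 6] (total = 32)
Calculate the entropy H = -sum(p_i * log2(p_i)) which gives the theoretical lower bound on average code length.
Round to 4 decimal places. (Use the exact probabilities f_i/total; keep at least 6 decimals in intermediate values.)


Per-symbol terms -p_i * log2(p_i) with p_i = f_i/32:
  p = 13/32 = 0.406250: log2(p) = -1.299560, -p*log2(p) = 0.527946
  p = 13/32 = 0.406250: log2(p) = -1.299560, -p*log2(p) = 0.527946
  p = 6/32 = 0.187500: log2(p) = -2.415037, -p*log2(p) = 0.452820
H = 0.527946 + 0.527946 + 0.452820 = 1.508712

H = 1.5087 bits/symbol


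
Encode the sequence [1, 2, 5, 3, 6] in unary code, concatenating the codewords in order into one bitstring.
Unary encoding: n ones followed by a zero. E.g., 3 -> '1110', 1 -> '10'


Encode each number as n ones followed by a terminating 0:
  1 -> 10 (2 bits)
  2 -> 110 (3 bits)
  5 -> 111110 (6 bits)
  3 -> 1110 (4 bits)
  6 -> 1111110 (7 bits)
Total length = 2 + 3 + 6 + 4 + 7 = 22 bits.

Unary([1, 2, 5, 3, 6]) = 1011011111011101111110 (22 bits)


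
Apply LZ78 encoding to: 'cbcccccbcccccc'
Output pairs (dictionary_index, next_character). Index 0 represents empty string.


LZ78 encoding steps:
Dictionary: {0: ''}
Step 1: w='' (idx 0), next='c' -> output (0, 'c'), add 'c' as idx 1
Step 2: w='' (idx 0), next='b' -> output (0, 'b'), add 'b' as idx 2
Step 3: w='c' (idx 1), next='c' -> output (1, 'c'), add 'cc' as idx 3
Step 4: w='cc' (idx 3), next='c' -> output (3, 'c'), add 'ccc' as idx 4
Step 5: w='b' (idx 2), next='c' -> output (2, 'c'), add 'bc' as idx 5
Step 6: w='ccc' (idx 4), next='c' -> output (4, 'c'), add 'cccc' as idx 6
Step 7: w='c' (idx 1), end of input -> output (1, '')


Encoded: [(0, 'c'), (0, 'b'), (1, 'c'), (3, 'c'), (2, 'c'), (4, 'c'), (1, '')]


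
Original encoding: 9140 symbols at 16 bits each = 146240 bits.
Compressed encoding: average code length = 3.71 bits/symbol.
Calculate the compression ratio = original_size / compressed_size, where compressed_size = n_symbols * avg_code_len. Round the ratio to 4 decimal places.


original_size = n_symbols * orig_bits = 9140 * 16 = 146240 bits
compressed_size = n_symbols * avg_code_len = 9140 * 3.71 = 33909.4 bits
ratio = original_size / compressed_size = 146240 / 33909.4 = 4.3127

Compression ratio = 4.3127
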